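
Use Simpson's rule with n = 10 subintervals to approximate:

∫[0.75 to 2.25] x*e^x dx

f(x) = x*e^x
a = 0.75, b = 2.25, n = 10
h = (b - a)/n = 0.150000

Simpson's rule: (h/3)[f(x₀) + 4f(x₁) + 2f(x₂) + ... + f(xₙ)]

x_0 = 0.7500, f(x_0) = 1.587750, coefficient = 1
x_1 = 0.9000, f(x_1) = 2.213643, coefficient = 4
x_2 = 1.0500, f(x_2) = 3.000534, coefficient = 2
x_3 = 1.2000, f(x_3) = 3.984140, coefficient = 4
x_4 = 1.3500, f(x_4) = 5.207524, coefficient = 2
x_5 = 1.5000, f(x_5) = 6.722534, coefficient = 4
x_6 = 1.6500, f(x_6) = 8.591517, coefficient = 2
x_7 = 1.8000, f(x_7) = 10.889365, coefficient = 4
x_8 = 1.9500, f(x_8) = 13.705941, coefficient = 2
x_9 = 2.1000, f(x_9) = 17.148957, coefficient = 4
x_10 = 2.2500, f(x_10) = 21.347406, coefficient = 1

I ≈ (0.150000/3) × 247.780743 = 12.389037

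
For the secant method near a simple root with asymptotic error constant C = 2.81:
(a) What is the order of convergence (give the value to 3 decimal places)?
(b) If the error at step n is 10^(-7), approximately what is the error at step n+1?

(a) Secant method has superlinear convergence with order φ = (1+√5)/2 ≈ 1.618.
    This means |e_{n+1}| ≈ C|e_n|^1.618.

(b) With |e_n| = 10^(-7) and C = 2.81:
    |e_{n+1}| ≈ 2.81 × (10^(-7))^1.618 = 2.81 × 10^(-11.33)

(a) ≈ 1.618 (golden ratio); (b) |e_{n+1}| ≈ 1.326e-11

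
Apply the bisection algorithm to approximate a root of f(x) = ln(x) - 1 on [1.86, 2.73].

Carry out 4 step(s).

f(x) = ln(x) - 1
Initial interval: [1.86, 2.73]

Iteration 1:
  c_1 = (1.860000 + 2.730000)/2 = 2.295000
  f(c_1) = f(2.295000) = -0.169267
  f(a) × f(c) ≥ 0, new interval: [2.295000, 2.730000]
Iteration 2:
  c_2 = (2.295000 + 2.730000)/2 = 2.512500
  f(c_2) = f(2.512500) = -0.078722
  f(a) × f(c) ≥ 0, new interval: [2.512500, 2.730000]
Iteration 3:
  c_3 = (2.512500 + 2.730000)/2 = 2.621250
  f(c_3) = f(2.621250) = -0.036349
  f(a) × f(c) ≥ 0, new interval: [2.621250, 2.730000]
Iteration 4:
  c_4 = (2.621250 + 2.730000)/2 = 2.675625
  f(c_4) = f(2.675625) = -0.015817
  f(a) × f(c) ≥ 0, new interval: [2.675625, 2.730000]

After 4 iteration(s), the approximation is c_4 = 2.675625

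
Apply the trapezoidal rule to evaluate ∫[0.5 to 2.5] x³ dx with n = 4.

f(x) = x³
a = 0.5, b = 2.5, n = 4
h = (b - a)/n = 0.500000

Trapezoidal rule: (h/2)[f(x₀) + 2f(x₁) + 2f(x₂) + ... + f(xₙ)]

x_0 = 0.5000, f(x_0) = 0.125000, coefficient = 1
x_1 = 1.0000, f(x_1) = 1.000000, coefficient = 2
x_2 = 1.5000, f(x_2) = 3.375000, coefficient = 2
x_3 = 2.0000, f(x_3) = 8.000000, coefficient = 2
x_4 = 2.5000, f(x_4) = 15.625000, coefficient = 1

I ≈ (0.500000/2) × 40.500000 = 10.125000
Exact value: 9.750000
Error: 0.375000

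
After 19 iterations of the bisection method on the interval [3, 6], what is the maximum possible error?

Bisection error bound: |error| ≤ (b-a)/2^n
|error| ≤ (6 - 3)/2^19 = 3/2^19
|error| ≤ 0.0000057220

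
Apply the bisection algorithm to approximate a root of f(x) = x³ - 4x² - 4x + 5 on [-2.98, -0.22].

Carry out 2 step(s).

f(x) = x³ - 4x² - 4x + 5
Initial interval: [-2.98, -0.22]

Iteration 1:
  c_1 = (-2.980000 + (-0.220000))/2 = -1.600000
  f(c_1) = f(-1.600000) = -2.936000
  f(a) × f(c) ≥ 0, new interval: [-1.600000, -0.220000]
Iteration 2:
  c_2 = (-1.600000 + (-0.220000))/2 = -0.910000
  f(c_2) = f(-0.910000) = 4.574029
  f(a) × f(c) < 0, new interval: [-1.600000, -0.910000]

After 2 iteration(s), the approximation is c_2 = -0.910000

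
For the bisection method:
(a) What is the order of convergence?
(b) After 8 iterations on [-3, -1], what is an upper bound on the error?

(a) Bisection has linear (order 1) convergence; the error is halved each step.

(b) Error bound = (b-a)/2^n = (-1 - (-3))/2^{8}
    = 2/2^{8}

(a) 1 (linear); (b) error ≤ 7.81e-03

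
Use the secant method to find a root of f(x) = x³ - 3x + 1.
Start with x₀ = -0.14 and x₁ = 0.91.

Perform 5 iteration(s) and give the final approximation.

f(x) = x³ - 3x + 1
x₀ = -0.14, x₁ = 0.91

Secant formula: x_{n+1} = x_n - f(x_n)(x_n - x_{n-1})/(f(x_n) - f(x_{n-1}))

Iteration 1:
  f(-0.140000) = 1.417256
  f(0.910000) = -0.976429
  x_2 = 0.910000 - (-0.976429)×(0.910000 - (-0.140000))/(-0.976429 - 1.417256)
       = 0.481685
Iteration 2:
  f(0.910000) = -0.976429
  f(0.481685) = -0.333295
  x_3 = 0.481685 - (-0.333295)×(0.481685 - 0.910000)/(-0.333295 - (-0.976429))
       = 0.259717
Iteration 3:
  f(0.481685) = -0.333295
  f(0.259717) = 0.238367
  x_4 = 0.259717 - 0.238367×(0.259717 - 0.481685)/(0.238367 - (-0.333295))
       = 0.352272
Iteration 4:
  f(0.259717) = 0.238367
  f(0.352272) = -0.013100
  x_5 = 0.352272 - (-0.013100)×(0.352272 - 0.259717)/(-0.013100 - 0.238367)
       = 0.347450
Iteration 5:
  f(0.352272) = -0.013100
  f(0.347450) = -0.000406
  x_6 = 0.347450 - (-0.000406)×(0.347450 - 0.352272)/(-0.000406 - (-0.013100))
       = 0.347296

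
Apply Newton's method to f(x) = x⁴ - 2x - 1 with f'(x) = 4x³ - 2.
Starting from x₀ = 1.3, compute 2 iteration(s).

f(x) = x⁴ - 2x - 1
f'(x) = 4x³ - 2
x₀ = 1.3

Newton-Raphson formula: x_{n+1} = x_n - f(x_n)/f'(x_n)

Iteration 1:
  f(1.300000) = -0.743900
  f'(1.300000) = 6.788000
  x_1 = 1.300000 - (-0.743900)/6.788000 = 1.409590
Iteration 2:
  f(1.409590) = 0.128771
  f'(1.409590) = 9.203116
  x_2 = 1.409590 - 0.128771/9.203116 = 1.395598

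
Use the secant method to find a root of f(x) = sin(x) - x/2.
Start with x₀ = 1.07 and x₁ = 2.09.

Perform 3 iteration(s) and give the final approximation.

f(x) = sin(x) - x/2
x₀ = 1.07, x₁ = 2.09

Secant formula: x_{n+1} = x_n - f(x_n)(x_n - x_{n-1})/(f(x_n) - f(x_{n-1}))

Iteration 1:
  f(1.070000) = 0.342201
  f(2.090000) = -0.176785
  x_2 = 2.090000 - (-0.176785)×(2.090000 - 1.070000)/(-0.176785 - 0.342201)
       = 1.742551
Iteration 2:
  f(2.090000) = -0.176785
  f(1.742551) = 0.114011
  x_3 = 1.742551 - 0.114011×(1.742551 - 2.090000)/(0.114011 - (-0.176785))
       = 1.878773
Iteration 3:
  f(1.742551) = 0.114011
  f(1.878773) = 0.013562
  x_4 = 1.878773 - 0.013562×(1.878773 - 1.742551)/(0.013562 - 0.114011)
       = 1.897165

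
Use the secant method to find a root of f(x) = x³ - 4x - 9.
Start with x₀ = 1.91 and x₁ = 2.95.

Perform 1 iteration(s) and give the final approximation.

f(x) = x³ - 4x - 9
x₀ = 1.91, x₁ = 2.95

Secant formula: x_{n+1} = x_n - f(x_n)(x_n - x_{n-1})/(f(x_n) - f(x_{n-1}))

Iteration 1:
  f(1.910000) = -9.672129
  f(2.950000) = 4.872375
  x_2 = 2.950000 - 4.872375×(2.950000 - 1.910000)/(4.872375 - (-9.672129))
       = 2.601602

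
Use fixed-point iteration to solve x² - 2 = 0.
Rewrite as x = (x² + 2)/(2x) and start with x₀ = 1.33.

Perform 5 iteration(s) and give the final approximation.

Equation: x² - 2 = 0
Fixed-point form: x = (x² + 2)/(2x)
x₀ = 1.33

x_1 = g(1.330000) = 1.416880
x_2 = g(1.416880) = 1.414216
x_3 = g(1.414216) = 1.414214
x_4 = g(1.414214) = 1.414214
x_5 = g(1.414214) = 1.414214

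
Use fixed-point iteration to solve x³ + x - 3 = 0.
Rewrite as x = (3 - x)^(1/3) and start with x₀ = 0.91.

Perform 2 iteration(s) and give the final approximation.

Equation: x³ + x - 3 = 0
Fixed-point form: x = (3 - x)^(1/3)
x₀ = 0.91

x_1 = g(0.910000) = 1.278543
x_2 = g(1.278543) = 1.198483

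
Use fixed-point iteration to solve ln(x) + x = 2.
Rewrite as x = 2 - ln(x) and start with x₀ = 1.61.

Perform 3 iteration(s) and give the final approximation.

Equation: ln(x) + x = 2
Fixed-point form: x = 2 - ln(x)
x₀ = 1.61

x_1 = g(1.610000) = 1.523766
x_2 = g(1.523766) = 1.578815
x_3 = g(1.578815) = 1.543325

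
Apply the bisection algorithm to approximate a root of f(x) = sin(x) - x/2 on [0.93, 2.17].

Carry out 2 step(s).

f(x) = sin(x) - x/2
Initial interval: [0.93, 2.17]

Iteration 1:
  c_1 = (0.930000 + 2.170000)/2 = 1.550000
  f(c_1) = f(1.550000) = 0.224784
  f(a) × f(c) ≥ 0, new interval: [1.550000, 2.170000]
Iteration 2:
  c_2 = (1.550000 + 2.170000)/2 = 1.860000
  f(c_2) = f(1.860000) = 0.028471
  f(a) × f(c) ≥ 0, new interval: [1.860000, 2.170000]

After 2 iteration(s), the approximation is c_2 = 1.860000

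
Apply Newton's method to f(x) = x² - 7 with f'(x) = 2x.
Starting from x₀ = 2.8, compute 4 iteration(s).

f(x) = x² - 7
f'(x) = 2x
x₀ = 2.8

Newton-Raphson formula: x_{n+1} = x_n - f(x_n)/f'(x_n)

Iteration 1:
  f(2.800000) = 0.840000
  f'(2.800000) = 5.600000
  x_1 = 2.800000 - 0.840000/5.600000 = 2.650000
Iteration 2:
  f(2.650000) = 0.022500
  f'(2.650000) = 5.300000
  x_2 = 2.650000 - 0.022500/5.300000 = 2.645755
Iteration 3:
  f(2.645755) = 0.000018
  f'(2.645755) = 5.291509
  x_3 = 2.645755 - 0.000018/5.291509 = 2.645751
Iteration 4:
  f(2.645751) = 0.000000
  f'(2.645751) = 5.291503
  x_4 = 2.645751 - 0.000000/5.291503 = 2.645751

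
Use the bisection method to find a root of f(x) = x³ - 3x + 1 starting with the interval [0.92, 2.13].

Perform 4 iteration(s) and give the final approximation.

f(x) = x³ - 3x + 1
Initial interval: [0.92, 2.13]

Iteration 1:
  c_1 = (0.920000 + 2.130000)/2 = 1.525000
  f(c_1) = f(1.525000) = -0.028422
  f(a) × f(c) ≥ 0, new interval: [1.525000, 2.130000]
Iteration 2:
  c_2 = (1.525000 + 2.130000)/2 = 1.827500
  f(c_2) = f(1.827500) = 1.620905
  f(a) × f(c) < 0, new interval: [1.525000, 1.827500]
Iteration 3:
  c_3 = (1.525000 + 1.827500)/2 = 1.676250
  f(c_3) = f(1.676250) = 0.681201
  f(a) × f(c) < 0, new interval: [1.525000, 1.676250]
Iteration 4:
  c_4 = (1.525000 + 1.676250)/2 = 1.600625
  f(c_4) = f(1.600625) = 0.298927
  f(a) × f(c) < 0, new interval: [1.525000, 1.600625]

After 4 iteration(s), the approximation is c_4 = 1.600625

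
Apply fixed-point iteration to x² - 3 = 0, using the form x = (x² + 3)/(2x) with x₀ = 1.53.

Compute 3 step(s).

Equation: x² - 3 = 0
Fixed-point form: x = (x² + 3)/(2x)
x₀ = 1.53

x_1 = g(1.530000) = 1.745392
x_2 = g(1.745392) = 1.732102
x_3 = g(1.732102) = 1.732051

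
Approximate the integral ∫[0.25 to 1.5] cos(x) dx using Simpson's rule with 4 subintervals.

f(x) = cos(x)
a = 0.25, b = 1.5, n = 4
h = (b - a)/n = 0.312500

Simpson's rule: (h/3)[f(x₀) + 4f(x₁) + 2f(x₂) + ... + f(xₙ)]

x_0 = 0.2500, f(x_0) = 0.968912, coefficient = 1
x_1 = 0.5625, f(x_1) = 0.845924, coefficient = 4
x_2 = 0.8750, f(x_2) = 0.640997, coefficient = 2
x_3 = 1.1875, f(x_3) = 0.373980, coefficient = 4
x_4 = 1.5000, f(x_4) = 0.070737, coefficient = 1

I ≈ (0.312500/3) × 7.201260 = 0.750131
Exact value: 0.750091
Error: 0.000040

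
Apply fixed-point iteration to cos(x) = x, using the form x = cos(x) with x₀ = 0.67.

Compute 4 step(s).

Equation: cos(x) = x
Fixed-point form: x = cos(x)
x₀ = 0.67

x_1 = g(0.670000) = 0.783822
x_2 = g(0.783822) = 0.708221
x_3 = g(0.708221) = 0.759521
x_4 = g(0.759521) = 0.725166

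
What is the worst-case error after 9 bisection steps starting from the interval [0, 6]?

Bisection error bound: |error| ≤ (b-a)/2^n
|error| ≤ (6 - 0)/2^9 = 6/2^9
|error| ≤ 0.0117187500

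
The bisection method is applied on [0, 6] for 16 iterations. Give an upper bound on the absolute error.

Bisection error bound: |error| ≤ (b-a)/2^n
|error| ≤ (6 - 0)/2^16 = 6/2^16
|error| ≤ 0.0000915527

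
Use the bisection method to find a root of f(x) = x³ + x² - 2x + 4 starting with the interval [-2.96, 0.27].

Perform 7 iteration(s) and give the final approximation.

f(x) = x³ + x² - 2x + 4
Initial interval: [-2.96, 0.27]

Iteration 1:
  c_1 = (-2.960000 + 0.270000)/2 = -1.345000
  f(c_1) = f(-1.345000) = 6.065886
  f(a) × f(c) < 0, new interval: [-2.960000, -1.345000]
Iteration 2:
  c_2 = (-2.960000 + (-1.345000))/2 = -2.152500
  f(c_2) = f(-2.152500) = 2.965172
  f(a) × f(c) < 0, new interval: [-2.960000, -2.152500]
Iteration 3:
  c_3 = (-2.960000 + (-2.152500))/2 = -2.556250
  f(c_3) = f(-2.556250) = -1.056682
  f(a) × f(c) ≥ 0, new interval: [-2.556250, -2.152500]
Iteration 4:
  c_4 = (-2.556250 + (-2.152500))/2 = -2.354375
  f(c_4) = f(-2.354375) = 1.201339
  f(a) × f(c) < 0, new interval: [-2.556250, -2.354375]
Iteration 5:
  c_5 = (-2.556250 + (-2.354375))/2 = -2.455312
  f(c_5) = f(-2.455312) = 0.137187
  f(a) × f(c) < 0, new interval: [-2.556250, -2.455312]
Iteration 6:
  c_6 = (-2.556250 + (-2.455312))/2 = -2.505781
  f(c_6) = f(-2.505781) = -0.443147
  f(a) × f(c) ≥ 0, new interval: [-2.505781, -2.455312]
Iteration 7:
  c_7 = (-2.505781 + (-2.455312))/2 = -2.480547
  f(c_7) = f(-2.480547) = -0.148878
  f(a) × f(c) ≥ 0, new interval: [-2.480547, -2.455312]

After 7 iteration(s), the approximation is c_7 = -2.480547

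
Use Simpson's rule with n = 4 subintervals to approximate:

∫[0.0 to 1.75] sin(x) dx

f(x) = sin(x)
a = 0.0, b = 1.75, n = 4
h = (b - a)/n = 0.437500

Simpson's rule: (h/3)[f(x₀) + 4f(x₁) + 2f(x₂) + ... + f(xₙ)]

x_0 = 0.0000, f(x_0) = 0.000000, coefficient = 1
x_1 = 0.4375, f(x_1) = 0.423676, coefficient = 4
x_2 = 0.8750, f(x_2) = 0.767544, coefficient = 2
x_3 = 1.3125, f(x_3) = 0.966827, coefficient = 4
x_4 = 1.7500, f(x_4) = 0.983986, coefficient = 1

I ≈ (0.437500/3) × 8.081084 = 1.178491
Exact value: 1.178246
Error: 0.000245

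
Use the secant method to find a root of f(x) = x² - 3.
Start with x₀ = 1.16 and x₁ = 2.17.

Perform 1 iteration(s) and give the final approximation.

f(x) = x² - 3
x₀ = 1.16, x₁ = 2.17

Secant formula: x_{n+1} = x_n - f(x_n)(x_n - x_{n-1})/(f(x_n) - f(x_{n-1}))

Iteration 1:
  f(1.160000) = -1.654400
  f(2.170000) = 1.708900
  x_2 = 2.170000 - 1.708900×(2.170000 - 1.160000)/(1.708900 - (-1.654400))
       = 1.656817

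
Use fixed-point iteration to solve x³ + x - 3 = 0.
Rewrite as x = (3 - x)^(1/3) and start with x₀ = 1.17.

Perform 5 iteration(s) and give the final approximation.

Equation: x³ + x - 3 = 0
Fixed-point form: x = (3 - x)^(1/3)
x₀ = 1.17

x_1 = g(1.170000) = 1.223161
x_2 = g(1.223161) = 1.211200
x_3 = g(1.211200) = 1.213912
x_4 = g(1.213912) = 1.213298
x_5 = g(1.213298) = 1.213437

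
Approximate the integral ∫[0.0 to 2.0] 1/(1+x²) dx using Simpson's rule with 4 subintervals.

f(x) = 1/(1+x²)
a = 0.0, b = 2.0, n = 4
h = (b - a)/n = 0.500000

Simpson's rule: (h/3)[f(x₀) + 4f(x₁) + 2f(x₂) + ... + f(xₙ)]

x_0 = 0.0000, f(x_0) = 1.000000, coefficient = 1
x_1 = 0.5000, f(x_1) = 0.800000, coefficient = 4
x_2 = 1.0000, f(x_2) = 0.500000, coefficient = 2
x_3 = 1.5000, f(x_3) = 0.307692, coefficient = 4
x_4 = 2.0000, f(x_4) = 0.200000, coefficient = 1

I ≈ (0.500000/3) × 6.630769 = 1.105128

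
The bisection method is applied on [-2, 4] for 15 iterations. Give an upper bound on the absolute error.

Bisection error bound: |error| ≤ (b-a)/2^n
|error| ≤ (4 - (-2))/2^15 = 6/2^15
|error| ≤ 0.0001831055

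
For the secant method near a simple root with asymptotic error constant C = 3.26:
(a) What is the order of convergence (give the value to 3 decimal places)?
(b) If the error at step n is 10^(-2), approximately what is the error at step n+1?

(a) Secant method has superlinear convergence with order φ = (1+√5)/2 ≈ 1.618.
    This means |e_{n+1}| ≈ C|e_n|^1.618.

(b) With |e_n| = 10^(-2) and C = 3.26:
    |e_{n+1}| ≈ 3.26 × (10^(-2))^1.618 = 3.26 × 10^(-3.24)

(a) ≈ 1.618 (golden ratio); (b) |e_{n+1}| ≈ 1.893e-03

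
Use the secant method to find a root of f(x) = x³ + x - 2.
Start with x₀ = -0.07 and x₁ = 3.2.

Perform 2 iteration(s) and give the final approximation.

f(x) = x³ + x - 2
x₀ = -0.07, x₁ = 3.2

Secant formula: x_{n+1} = x_n - f(x_n)(x_n - x_{n-1})/(f(x_n) - f(x_{n-1}))

Iteration 1:
  f(-0.070000) = -2.070343
  f(3.200000) = 33.968000
  x_2 = 3.200000 - 33.968000×(3.200000 - (-0.070000))/(33.968000 - (-2.070343))
       = 0.117856
Iteration 2:
  f(3.200000) = 33.968000
  f(0.117856) = -1.880507
  x_3 = 0.117856 - (-1.880507)×(0.117856 - 3.200000)/(-1.880507 - 33.968000)
       = 0.279536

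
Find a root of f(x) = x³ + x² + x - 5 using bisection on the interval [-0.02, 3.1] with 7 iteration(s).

f(x) = x³ + x² + x - 5
Initial interval: [-0.02, 3.1]

Iteration 1:
  c_1 = (-0.020000 + 3.100000)/2 = 1.540000
  f(c_1) = f(1.540000) = 2.563864
  f(a) × f(c) < 0, new interval: [-0.020000, 1.540000]
Iteration 2:
  c_2 = (-0.020000 + 1.540000)/2 = 0.760000
  f(c_2) = f(0.760000) = -3.223424
  f(a) × f(c) ≥ 0, new interval: [0.760000, 1.540000]
Iteration 3:
  c_3 = (0.760000 + 1.540000)/2 = 1.150000
  f(c_3) = f(1.150000) = -1.006625
  f(a) × f(c) ≥ 0, new interval: [1.150000, 1.540000]
Iteration 4:
  c_4 = (1.150000 + 1.540000)/2 = 1.345000
  f(c_4) = f(1.345000) = 0.587164
  f(a) × f(c) < 0, new interval: [1.150000, 1.345000]
Iteration 5:
  c_5 = (1.150000 + 1.345000)/2 = 1.247500
  f(c_5) = f(1.247500) = -0.254814
  f(a) × f(c) ≥ 0, new interval: [1.247500, 1.345000]
Iteration 6:
  c_6 = (1.247500 + 1.345000)/2 = 1.296250
  f(c_6) = f(1.296250) = 0.154556
  f(a) × f(c) < 0, new interval: [1.247500, 1.296250]
Iteration 7:
  c_7 = (1.247500 + 1.296250)/2 = 1.271875
  f(c_7) = f(1.271875) = -0.052990
  f(a) × f(c) ≥ 0, new interval: [1.271875, 1.296250]

After 7 iteration(s), the approximation is c_7 = 1.271875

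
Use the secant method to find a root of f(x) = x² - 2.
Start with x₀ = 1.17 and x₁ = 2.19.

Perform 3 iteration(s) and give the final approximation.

f(x) = x² - 2
x₀ = 1.17, x₁ = 2.19

Secant formula: x_{n+1} = x_n - f(x_n)(x_n - x_{n-1})/(f(x_n) - f(x_{n-1}))

Iteration 1:
  f(1.170000) = -0.631100
  f(2.190000) = 2.796100
  x_2 = 2.190000 - 2.796100×(2.190000 - 1.170000)/(2.796100 - (-0.631100))
       = 1.357827
Iteration 2:
  f(2.190000) = 2.796100
  f(1.357827) = -0.156305
  x_3 = 1.357827 - (-0.156305)×(1.357827 - 2.190000)/(-0.156305 - 2.796100)
       = 1.401884
Iteration 3:
  f(1.357827) = -0.156305
  f(1.401884) = -0.034722
  x_4 = 1.401884 - (-0.034722)×(1.401884 - 1.357827)/(-0.034722 - (-0.156305))
       = 1.414465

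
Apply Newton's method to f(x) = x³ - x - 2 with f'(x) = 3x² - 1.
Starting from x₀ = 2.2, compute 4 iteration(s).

f(x) = x³ - x - 2
f'(x) = 3x² - 1
x₀ = 2.2

Newton-Raphson formula: x_{n+1} = x_n - f(x_n)/f'(x_n)

Iteration 1:
  f(2.200000) = 6.448000
  f'(2.200000) = 13.520000
  x_1 = 2.200000 - 6.448000/13.520000 = 1.723077
Iteration 2:
  f(1.723077) = 1.392728
  f'(1.723077) = 7.906982
  x_2 = 1.723077 - 1.392728/7.906982 = 1.546938
Iteration 3:
  f(1.546938) = 0.154910
  f'(1.546938) = 6.179050
  x_3 = 1.546938 - 0.154910/6.179050 = 1.521868
Iteration 4:
  f(1.521868) = 0.002901
  f'(1.521868) = 5.948243
  x_4 = 1.521868 - 0.002901/5.948243 = 1.521380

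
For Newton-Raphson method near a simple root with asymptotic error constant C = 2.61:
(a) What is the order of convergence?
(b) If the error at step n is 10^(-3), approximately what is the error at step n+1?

(a) Newton-Raphson has quadratic (order 2) convergence near simple roots.
    This means |e_{n+1}| ≈ C|e_n|².

(b) With |e_n| = 10^(-3) and C = 2.61:
    |e_{n+1}| ≈ 2.61 × (10^(-3))² = 2.61 × 10^(-6)

(a) 2 (quadratic); (b) |e_{n+1}| ≈ 2.610e-06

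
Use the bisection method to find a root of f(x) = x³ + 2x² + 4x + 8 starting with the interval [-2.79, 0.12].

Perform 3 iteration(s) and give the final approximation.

f(x) = x³ + 2x² + 4x + 8
Initial interval: [-2.79, 0.12]

Iteration 1:
  c_1 = (-2.790000 + 0.120000)/2 = -1.335000
  f(c_1) = f(-1.335000) = 3.845180
  f(a) × f(c) < 0, new interval: [-2.790000, -1.335000]
Iteration 2:
  c_2 = (-2.790000 + (-1.335000))/2 = -2.062500
  f(c_2) = f(-2.062500) = -0.515869
  f(a) × f(c) ≥ 0, new interval: [-2.062500, -1.335000]
Iteration 3:
  c_3 = (-2.062500 + (-1.335000))/2 = -1.698750
  f(c_3) = f(-1.698750) = 2.074333
  f(a) × f(c) < 0, new interval: [-2.062500, -1.698750]

After 3 iteration(s), the approximation is c_3 = -1.698750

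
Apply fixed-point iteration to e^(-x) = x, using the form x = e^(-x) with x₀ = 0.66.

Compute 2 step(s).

Equation: e^(-x) = x
Fixed-point form: x = e^(-x)
x₀ = 0.66

x_1 = g(0.660000) = 0.516851
x_2 = g(0.516851) = 0.596395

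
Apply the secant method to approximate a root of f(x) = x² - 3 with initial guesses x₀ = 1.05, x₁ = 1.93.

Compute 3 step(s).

f(x) = x² - 3
x₀ = 1.05, x₁ = 1.93

Secant formula: x_{n+1} = x_n - f(x_n)(x_n - x_{n-1})/(f(x_n) - f(x_{n-1}))

Iteration 1:
  f(1.050000) = -1.897500
  f(1.930000) = 0.724900
  x_2 = 1.930000 - 0.724900×(1.930000 - 1.050000)/(0.724900 - (-1.897500))
       = 1.686745
Iteration 2:
  f(1.930000) = 0.724900
  f(1.686745) = -0.154891
  x_3 = 1.686745 - (-0.154891)×(1.686745 - 1.930000)/(-0.154891 - 0.724900)
       = 1.729571
Iteration 3:
  f(1.686745) = -0.154891
  f(1.729571) = -0.008584
  x_4 = 1.729571 - (-0.008584)×(1.729571 - 1.686745)/(-0.008584 - (-0.154891))
       = 1.732084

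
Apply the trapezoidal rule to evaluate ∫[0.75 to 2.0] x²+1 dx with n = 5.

f(x) = x²+1
a = 0.75, b = 2.0, n = 5
h = (b - a)/n = 0.250000

Trapezoidal rule: (h/2)[f(x₀) + 2f(x₁) + 2f(x₂) + ... + f(xₙ)]

x_0 = 0.7500, f(x_0) = 1.562500, coefficient = 1
x_1 = 1.0000, f(x_1) = 2.000000, coefficient = 2
x_2 = 1.2500, f(x_2) = 2.562500, coefficient = 2
x_3 = 1.5000, f(x_3) = 3.250000, coefficient = 2
x_4 = 1.7500, f(x_4) = 4.062500, coefficient = 2
x_5 = 2.0000, f(x_5) = 5.000000, coefficient = 1

I ≈ (0.250000/2) × 30.312500 = 3.789062
Exact value: 3.776042
Error: 0.013021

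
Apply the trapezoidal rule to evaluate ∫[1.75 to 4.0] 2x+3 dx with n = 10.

f(x) = 2x+3
a = 1.75, b = 4.0, n = 10
h = (b - a)/n = 0.225000

Trapezoidal rule: (h/2)[f(x₀) + 2f(x₁) + 2f(x₂) + ... + f(xₙ)]

x_0 = 1.7500, f(x_0) = 6.500000, coefficient = 1
x_1 = 1.9750, f(x_1) = 6.950000, coefficient = 2
x_2 = 2.2000, f(x_2) = 7.400000, coefficient = 2
x_3 = 2.4250, f(x_3) = 7.850000, coefficient = 2
x_4 = 2.6500, f(x_4) = 8.300000, coefficient = 2
x_5 = 2.8750, f(x_5) = 8.750000, coefficient = 2
x_6 = 3.1000, f(x_6) = 9.200000, coefficient = 2
x_7 = 3.3250, f(x_7) = 9.650000, coefficient = 2
x_8 = 3.5500, f(x_8) = 10.100000, coefficient = 2
x_9 = 3.7750, f(x_9) = 10.550000, coefficient = 2
x_10 = 4.0000, f(x_10) = 11.000000, coefficient = 1

I ≈ (0.225000/2) × 175.000000 = 19.687500
Exact value: 19.687500
Error: 0.000000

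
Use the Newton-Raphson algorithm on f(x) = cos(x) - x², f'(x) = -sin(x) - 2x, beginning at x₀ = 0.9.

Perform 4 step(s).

f(x) = cos(x) - x²
f'(x) = -sin(x) - 2x
x₀ = 0.9

Newton-Raphson formula: x_{n+1} = x_n - f(x_n)/f'(x_n)

Iteration 1:
  f(0.900000) = -0.188390
  f'(0.900000) = -2.583327
  x_1 = 0.900000 - (-0.188390)/(-2.583327) = 0.827075
Iteration 2:
  f(0.827075) = -0.007021
  f'(0.827075) = -2.390103
  x_2 = 0.827075 - (-0.007021)/(-2.390103) = 0.824137
Iteration 3:
  f(0.824137) = -0.000012
  f'(0.824137) = -2.382236
  x_3 = 0.824137 - (-0.000012)/(-2.382236) = 0.824132
Iteration 4:
  f(0.824132) = 0.000000
  f'(0.824132) = -2.382223
  x_4 = 0.824132 - 0.000000/(-2.382223) = 0.824132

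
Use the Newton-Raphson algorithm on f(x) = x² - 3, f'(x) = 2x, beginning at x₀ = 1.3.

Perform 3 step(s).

f(x) = x² - 3
f'(x) = 2x
x₀ = 1.3

Newton-Raphson formula: x_{n+1} = x_n - f(x_n)/f'(x_n)

Iteration 1:
  f(1.300000) = -1.310000
  f'(1.300000) = 2.600000
  x_1 = 1.300000 - (-1.310000)/2.600000 = 1.803846
Iteration 2:
  f(1.803846) = 0.253861
  f'(1.803846) = 3.607692
  x_2 = 1.803846 - 0.253861/3.607692 = 1.733480
Iteration 3:
  f(1.733480) = 0.004951
  f'(1.733480) = 3.466959
  x_3 = 1.733480 - 0.004951/3.466959 = 1.732051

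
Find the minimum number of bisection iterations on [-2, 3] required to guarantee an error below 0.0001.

We need (b-a)/2^n ≤ 0.0001
(3 - (-2))/2^n ≤ 0.0001
5/2^n ≤ 0.0001
2^n ≥ 50000
n ≥ log₂(50000) = 15.61
n ≥ 16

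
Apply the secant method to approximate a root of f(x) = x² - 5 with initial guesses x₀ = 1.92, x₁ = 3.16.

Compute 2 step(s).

f(x) = x² - 5
x₀ = 1.92, x₁ = 3.16

Secant formula: x_{n+1} = x_n - f(x_n)(x_n - x_{n-1})/(f(x_n) - f(x_{n-1}))

Iteration 1:
  f(1.920000) = -1.313600
  f(3.160000) = 4.985600
  x_2 = 3.160000 - 4.985600×(3.160000 - 1.920000)/(4.985600 - (-1.313600))
       = 2.178583
Iteration 2:
  f(3.160000) = 4.985600
  f(2.178583) = -0.253778
  x_3 = 2.178583 - (-0.253778)×(2.178583 - 3.160000)/(-0.253778 - 4.985600)
       = 2.226119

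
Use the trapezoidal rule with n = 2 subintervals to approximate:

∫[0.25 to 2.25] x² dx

f(x) = x²
a = 0.25, b = 2.25, n = 2
h = (b - a)/n = 1.000000

Trapezoidal rule: (h/2)[f(x₀) + 2f(x₁) + 2f(x₂) + ... + f(xₙ)]

x_0 = 0.2500, f(x_0) = 0.062500, coefficient = 1
x_1 = 1.2500, f(x_1) = 1.562500, coefficient = 2
x_2 = 2.2500, f(x_2) = 5.062500, coefficient = 1

I ≈ (1.000000/2) × 8.250000 = 4.125000
Exact value: 3.791667
Error: 0.333333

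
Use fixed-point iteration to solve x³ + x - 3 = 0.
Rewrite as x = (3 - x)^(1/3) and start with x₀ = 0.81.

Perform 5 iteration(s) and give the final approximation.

Equation: x³ + x - 3 = 0
Fixed-point form: x = (3 - x)^(1/3)
x₀ = 0.81

x_1 = g(0.810000) = 1.298618
x_2 = g(1.298618) = 1.193807
x_3 = g(1.193807) = 1.217834
x_4 = g(1.217834) = 1.212410
x_5 = g(1.212410) = 1.213638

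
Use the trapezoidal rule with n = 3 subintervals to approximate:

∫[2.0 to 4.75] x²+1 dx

f(x) = x²+1
a = 2.0, b = 4.75, n = 3
h = (b - a)/n = 0.916667

Trapezoidal rule: (h/2)[f(x₀) + 2f(x₁) + 2f(x₂) + ... + f(xₙ)]

x_0 = 2.0000, f(x_0) = 5.000000, coefficient = 1
x_1 = 2.9167, f(x_1) = 9.506944, coefficient = 2
x_2 = 3.8333, f(x_2) = 15.694444, coefficient = 2
x_3 = 4.7500, f(x_3) = 23.562500, coefficient = 1

I ≈ (0.916667/2) × 78.965278 = 36.192419
Exact value: 35.807292
Error: 0.385127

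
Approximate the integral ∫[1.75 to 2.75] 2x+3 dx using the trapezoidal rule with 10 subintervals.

f(x) = 2x+3
a = 1.75, b = 2.75, n = 10
h = (b - a)/n = 0.100000

Trapezoidal rule: (h/2)[f(x₀) + 2f(x₁) + 2f(x₂) + ... + f(xₙ)]

x_0 = 1.7500, f(x_0) = 6.500000, coefficient = 1
x_1 = 1.8500, f(x_1) = 6.700000, coefficient = 2
x_2 = 1.9500, f(x_2) = 6.900000, coefficient = 2
x_3 = 2.0500, f(x_3) = 7.100000, coefficient = 2
x_4 = 2.1500, f(x_4) = 7.300000, coefficient = 2
x_5 = 2.2500, f(x_5) = 7.500000, coefficient = 2
x_6 = 2.3500, f(x_6) = 7.700000, coefficient = 2
x_7 = 2.4500, f(x_7) = 7.900000, coefficient = 2
x_8 = 2.5500, f(x_8) = 8.100000, coefficient = 2
x_9 = 2.6500, f(x_9) = 8.300000, coefficient = 2
x_10 = 2.7500, f(x_10) = 8.500000, coefficient = 1

I ≈ (0.100000/2) × 150.000000 = 7.500000
Exact value: 7.500000
Error: 0.000000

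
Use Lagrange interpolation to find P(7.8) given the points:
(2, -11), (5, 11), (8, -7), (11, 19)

Lagrange interpolation formula:
P(x) = Σ yᵢ × Lᵢ(x)
where Lᵢ(x) = Π_{j≠i} (x - xⱼ)/(xᵢ - xⱼ)

L_0(7.8) = (7.8 - 5)/(2 - 5) × (7.8 - 8)/(2 - 8) × (7.8 - 11)/(2 - 11) = -0.011062
L_1(7.8) = (7.8 - 2)/(5 - 2) × (7.8 - 8)/(5 - 8) × (7.8 - 11)/(5 - 11) = 0.068741
L_2(7.8) = (7.8 - 2)/(8 - 2) × (7.8 - 5)/(8 - 5) × (7.8 - 11)/(8 - 11) = 0.962370
L_3(7.8) = (7.8 - 2)/(11 - 2) × (7.8 - 5)/(11 - 5) × (7.8 - 8)/(11 - 8) = -0.020049

P(7.8) = (-11)×L_0(7.8) + 11×L_1(7.8) + (-7)×L_2(7.8) + 19×L_3(7.8)
P(7.8) = -6.239704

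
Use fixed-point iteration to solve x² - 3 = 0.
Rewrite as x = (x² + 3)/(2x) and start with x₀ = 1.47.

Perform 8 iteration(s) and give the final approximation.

Equation: x² - 3 = 0
Fixed-point form: x = (x² + 3)/(2x)
x₀ = 1.47

x_1 = g(1.470000) = 1.755408
x_2 = g(1.755408) = 1.732206
x_3 = g(1.732206) = 1.732051
x_4 = g(1.732051) = 1.732051
x_5 = g(1.732051) = 1.732051
x_6 = g(1.732051) = 1.732051
x_7 = g(1.732051) = 1.732051
x_8 = g(1.732051) = 1.732051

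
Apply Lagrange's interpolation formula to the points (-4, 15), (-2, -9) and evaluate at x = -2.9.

Lagrange interpolation formula:
P(x) = Σ yᵢ × Lᵢ(x)
where Lᵢ(x) = Π_{j≠i} (x - xⱼ)/(xᵢ - xⱼ)

L_0(-2.9) = (-2.9 - (-2))/(-4 - (-2)) = 0.450000
L_1(-2.9) = (-2.9 - (-4))/(-2 - (-4)) = 0.550000

P(-2.9) = 15×L_0(-2.9) + (-9)×L_1(-2.9)
P(-2.9) = 1.800000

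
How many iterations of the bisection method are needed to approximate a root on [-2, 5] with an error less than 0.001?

We need (b-a)/2^n ≤ 0.001
(5 - (-2))/2^n ≤ 0.001
7/2^n ≤ 0.001
2^n ≥ 7000
n ≥ log₂(7000) = 12.77
n ≥ 13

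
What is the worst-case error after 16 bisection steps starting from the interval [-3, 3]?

Bisection error bound: |error| ≤ (b-a)/2^n
|error| ≤ (3 - (-3))/2^16 = 6/2^16
|error| ≤ 0.0000915527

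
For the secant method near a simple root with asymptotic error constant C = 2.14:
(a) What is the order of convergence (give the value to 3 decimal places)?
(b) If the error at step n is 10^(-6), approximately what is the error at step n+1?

(a) Secant method has superlinear convergence with order φ = (1+√5)/2 ≈ 1.618.
    This means |e_{n+1}| ≈ C|e_n|^1.618.

(b) With |e_n| = 10^(-6) and C = 2.14:
    |e_{n+1}| ≈ 2.14 × (10^(-6))^1.618 = 2.14 × 10^(-9.71)

(a) ≈ 1.618 (golden ratio); (b) |e_{n+1}| ≈ 4.190e-10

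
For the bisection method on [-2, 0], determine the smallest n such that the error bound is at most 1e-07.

We need (b-a)/2^n ≤ 1e-07
(0 - (-2))/2^n ≤ 1e-07
2/2^n ≤ 1e-07
2^n ≥ 20000000
n ≥ log₂(20000000) = 24.25
n ≥ 25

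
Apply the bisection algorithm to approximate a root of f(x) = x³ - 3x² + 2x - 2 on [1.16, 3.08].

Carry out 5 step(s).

f(x) = x³ - 3x² + 2x - 2
Initial interval: [1.16, 3.08]

Iteration 1:
  c_1 = (1.160000 + 3.080000)/2 = 2.120000
  f(c_1) = f(2.120000) = -1.715072
  f(a) × f(c) ≥ 0, new interval: [2.120000, 3.080000]
Iteration 2:
  c_2 = (2.120000 + 3.080000)/2 = 2.600000
  f(c_2) = f(2.600000) = 0.496000
  f(a) × f(c) < 0, new interval: [2.120000, 2.600000]
Iteration 3:
  c_3 = (2.120000 + 2.600000)/2 = 2.360000
  f(c_3) = f(2.360000) = -0.844544
  f(a) × f(c) ≥ 0, new interval: [2.360000, 2.600000]
Iteration 4:
  c_4 = (2.360000 + 2.600000)/2 = 2.480000
  f(c_4) = f(2.480000) = -0.238208
  f(a) × f(c) ≥ 0, new interval: [2.480000, 2.600000]
Iteration 5:
  c_5 = (2.480000 + 2.600000)/2 = 2.540000
  f(c_5) = f(2.540000) = 0.112264
  f(a) × f(c) < 0, new interval: [2.480000, 2.540000]

After 5 iteration(s), the approximation is c_5 = 2.540000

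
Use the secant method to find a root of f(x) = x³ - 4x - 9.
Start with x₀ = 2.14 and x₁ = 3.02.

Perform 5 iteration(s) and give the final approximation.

f(x) = x³ - 4x - 9
x₀ = 2.14, x₁ = 3.02

Secant formula: x_{n+1} = x_n - f(x_n)(x_n - x_{n-1})/(f(x_n) - f(x_{n-1}))

Iteration 1:
  f(2.140000) = -7.759656
  f(3.020000) = 6.463608
  x_2 = 3.020000 - 6.463608×(3.020000 - 2.140000)/(6.463608 - (-7.759656))
       = 2.620094
Iteration 2:
  f(3.020000) = 6.463608
  f(2.620094) = -1.493720
  x_3 = 2.620094 - (-1.493720)×(2.620094 - 3.020000)/(-1.493720 - 6.463608)
       = 2.695162
Iteration 3:
  f(2.620094) = -1.493720
  f(2.695162) = -0.203257
  x_4 = 2.695162 - (-0.203257)×(2.695162 - 2.620094)/(-0.203257 - (-1.493720))
       = 2.706986
Iteration 4:
  f(2.695162) = -0.203257
  f(2.706986) = 0.008242
  x_5 = 2.706986 - 0.008242×(2.706986 - 2.695162)/(0.008242 - (-0.203257))
       = 2.706526
Iteration 5:
  f(2.706986) = 0.008242
  f(2.706526) = -0.000042
  x_6 = 2.706526 - (-0.000042)×(2.706526 - 2.706986)/(-0.000042 - 0.008242)
       = 2.706528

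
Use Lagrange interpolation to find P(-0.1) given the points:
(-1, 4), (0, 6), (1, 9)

Lagrange interpolation formula:
P(x) = Σ yᵢ × Lᵢ(x)
where Lᵢ(x) = Π_{j≠i} (x - xⱼ)/(xᵢ - xⱼ)

L_0(-0.1) = (-0.1 - 0)/(-1 - 0) × (-0.1 - 1)/(-1 - 1) = 0.055000
L_1(-0.1) = (-0.1 - (-1))/(0 - (-1)) × (-0.1 - 1)/(0 - 1) = 0.990000
L_2(-0.1) = (-0.1 - (-1))/(1 - (-1)) × (-0.1 - 0)/(1 - 0) = -0.045000

P(-0.1) = 4×L_0(-0.1) + 6×L_1(-0.1) + 9×L_2(-0.1)
P(-0.1) = 5.755000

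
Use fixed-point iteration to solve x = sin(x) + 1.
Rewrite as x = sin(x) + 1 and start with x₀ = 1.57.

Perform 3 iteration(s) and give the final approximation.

Equation: x = sin(x) + 1
Fixed-point form: x = sin(x) + 1
x₀ = 1.57

x_1 = g(1.570000) = 2.000000
x_2 = g(2.000000) = 1.909298
x_3 = g(1.909298) = 1.943253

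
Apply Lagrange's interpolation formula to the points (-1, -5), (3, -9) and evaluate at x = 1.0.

Lagrange interpolation formula:
P(x) = Σ yᵢ × Lᵢ(x)
where Lᵢ(x) = Π_{j≠i} (x - xⱼ)/(xᵢ - xⱼ)

L_0(1.0) = (1.0 - 3)/(-1 - 3) = 0.500000
L_1(1.0) = (1.0 - (-1))/(3 - (-1)) = 0.500000

P(1.0) = (-5)×L_0(1.0) + (-9)×L_1(1.0)
P(1.0) = -7.000000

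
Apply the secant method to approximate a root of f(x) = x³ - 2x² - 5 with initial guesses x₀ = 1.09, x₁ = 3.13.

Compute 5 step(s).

f(x) = x³ - 2x² - 5
x₀ = 1.09, x₁ = 3.13

Secant formula: x_{n+1} = x_n - f(x_n)(x_n - x_{n-1})/(f(x_n) - f(x_{n-1}))

Iteration 1:
  f(1.090000) = -6.081171
  f(3.130000) = 6.070497
  x_2 = 3.130000 - 6.070497×(3.130000 - 1.090000)/(6.070497 - (-6.081171))
       = 2.110896
Iteration 2:
  f(3.130000) = 6.070497
  f(2.110896) = -4.505861
  x_3 = 2.110896 - (-4.505861)×(2.110896 - 3.130000)/(-4.505861 - 6.070497)
       = 2.545066
Iteration 3:
  f(2.110896) = -4.505861
  f(2.545066) = -1.469408
  x_4 = 2.545066 - (-1.469408)×(2.545066 - 2.110896)/(-1.469408 - (-4.505861))
       = 2.755171
Iteration 4:
  f(2.545066) = -1.469408
  f(2.755171) = 0.732480
  x_5 = 2.755171 - 0.732480×(2.755171 - 2.545066)/(0.732480 - (-1.469408))
       = 2.685278
Iteration 5:
  f(2.755171) = 0.732480
  f(2.685278) = -0.058657
  x_6 = 2.685278 - (-0.058657)×(2.685278 - 2.755171)/(-0.058657 - 0.732480)
       = 2.690460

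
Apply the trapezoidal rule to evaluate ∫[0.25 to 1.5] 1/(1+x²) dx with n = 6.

f(x) = 1/(1+x²)
a = 0.25, b = 1.5, n = 6
h = (b - a)/n = 0.208333

Trapezoidal rule: (h/2)[f(x₀) + 2f(x₁) + 2f(x₂) + ... + f(xₙ)]

x_0 = 0.2500, f(x_0) = 0.941176, coefficient = 1
x_1 = 0.4583, f(x_1) = 0.826399, coefficient = 2
x_2 = 0.6667, f(x_2) = 0.692308, coefficient = 2
x_3 = 0.8750, f(x_3) = 0.566372, coefficient = 2
x_4 = 1.0833, f(x_4) = 0.460064, coefficient = 2
x_5 = 1.2917, f(x_5) = 0.374756, coefficient = 2
x_6 = 1.5000, f(x_6) = 0.307692, coefficient = 1

I ≈ (0.208333/2) × 7.088665 = 0.738403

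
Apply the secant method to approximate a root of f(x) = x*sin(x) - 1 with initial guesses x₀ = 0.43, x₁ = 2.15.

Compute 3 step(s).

f(x) = x*sin(x) - 1
x₀ = 0.43, x₁ = 2.15

Secant formula: x_{n+1} = x_n - f(x_n)(x_n - x_{n-1})/(f(x_n) - f(x_{n-1}))

Iteration 1:
  f(0.430000) = -0.820746
  f(2.150000) = 0.799332
  x_2 = 2.150000 - 0.799332×(2.150000 - 0.430000)/(0.799332 - (-0.820746))
       = 1.301367
Iteration 2:
  f(2.150000) = 0.799332
  f(1.301367) = 0.254417
  x_3 = 1.301367 - 0.254417×(1.301367 - 2.150000)/(0.254417 - 0.799332)
       = 0.905145
Iteration 3:
  f(1.301367) = 0.254417
  f(0.905145) = -0.288090
  x_4 = 0.905145 - (-0.288090)×(0.905145 - 1.301367)/(-0.288090 - 0.254417)
       = 1.115552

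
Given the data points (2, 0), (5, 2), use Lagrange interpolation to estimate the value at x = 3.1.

Lagrange interpolation formula:
P(x) = Σ yᵢ × Lᵢ(x)
where Lᵢ(x) = Π_{j≠i} (x - xⱼ)/(xᵢ - xⱼ)

L_0(3.1) = (3.1 - 5)/(2 - 5) = 0.633333
L_1(3.1) = (3.1 - 2)/(5 - 2) = 0.366667

P(3.1) = 0×L_0(3.1) + 2×L_1(3.1)
P(3.1) = 0.733333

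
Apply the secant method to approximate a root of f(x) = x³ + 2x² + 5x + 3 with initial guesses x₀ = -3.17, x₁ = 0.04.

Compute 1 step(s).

f(x) = x³ + 2x² + 5x + 3
x₀ = -3.17, x₁ = 0.04

Secant formula: x_{n+1} = x_n - f(x_n)(x_n - x_{n-1})/(f(x_n) - f(x_{n-1}))

Iteration 1:
  f(-3.170000) = -24.607213
  f(0.040000) = 3.203264
  x_2 = 0.040000 - 3.203264×(0.040000 - (-3.170000))/(3.203264 - (-24.607213))
       = -0.329734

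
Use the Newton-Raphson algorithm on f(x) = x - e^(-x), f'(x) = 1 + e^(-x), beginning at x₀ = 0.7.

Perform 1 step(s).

f(x) = x - e^(-x)
f'(x) = 1 + e^(-x)
x₀ = 0.7

Newton-Raphson formula: x_{n+1} = x_n - f(x_n)/f'(x_n)

Iteration 1:
  f(0.700000) = 0.203415
  f'(0.700000) = 1.496585
  x_1 = 0.700000 - 0.203415/1.496585 = 0.564081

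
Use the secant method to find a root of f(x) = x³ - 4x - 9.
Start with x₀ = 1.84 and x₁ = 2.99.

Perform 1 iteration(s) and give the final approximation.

f(x) = x³ - 4x - 9
x₀ = 1.84, x₁ = 2.99

Secant formula: x_{n+1} = x_n - f(x_n)(x_n - x_{n-1})/(f(x_n) - f(x_{n-1}))

Iteration 1:
  f(1.840000) = -10.130496
  f(2.990000) = 5.770899
  x_2 = 2.990000 - 5.770899×(2.990000 - 1.840000)/(5.770899 - (-10.130496))
       = 2.572645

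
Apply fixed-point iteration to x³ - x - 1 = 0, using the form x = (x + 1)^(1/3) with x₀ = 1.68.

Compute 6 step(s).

Equation: x³ - x - 1 = 0
Fixed-point form: x = (x + 1)^(1/3)
x₀ = 1.68

x_1 = g(1.680000) = 1.389030
x_2 = g(1.389030) = 1.336823
x_3 = g(1.336823) = 1.327013
x_4 = g(1.327013) = 1.325154
x_5 = g(1.325154) = 1.324801
x_6 = g(1.324801) = 1.324734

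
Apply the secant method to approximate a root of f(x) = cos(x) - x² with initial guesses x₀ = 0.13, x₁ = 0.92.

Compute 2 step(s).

f(x) = cos(x) - x²
x₀ = 0.13, x₁ = 0.92

Secant formula: x_{n+1} = x_n - f(x_n)(x_n - x_{n-1})/(f(x_n) - f(x_{n-1}))

Iteration 1:
  f(0.130000) = 0.974662
  f(0.920000) = -0.240580
  x_2 = 0.920000 - (-0.240580)×(0.920000 - 0.130000)/(-0.240580 - 0.974662)
       = 0.763605
Iteration 2:
  f(0.920000) = -0.240580
  f(0.763605) = 0.139256
  x_3 = 0.763605 - 0.139256×(0.763605 - 0.920000)/(0.139256 - (-0.240580))
       = 0.820943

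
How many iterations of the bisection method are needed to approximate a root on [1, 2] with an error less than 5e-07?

We need (b-a)/2^n ≤ 5e-07
(2 - 1)/2^n ≤ 5e-07
1/2^n ≤ 5e-07
2^n ≥ 2000000
n ≥ log₂(2000000) = 20.93
n ≥ 21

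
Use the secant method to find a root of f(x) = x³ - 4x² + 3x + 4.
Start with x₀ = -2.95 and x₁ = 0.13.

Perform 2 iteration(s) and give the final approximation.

f(x) = x³ - 4x² + 3x + 4
x₀ = -2.95, x₁ = 0.13

Secant formula: x_{n+1} = x_n - f(x_n)(x_n - x_{n-1})/(f(x_n) - f(x_{n-1}))

Iteration 1:
  f(-2.950000) = -65.332375
  f(0.130000) = 4.324597
  x_2 = 0.130000 - 4.324597×(0.130000 - (-2.950000))/(4.324597 - (-65.332375))
       = -0.061219
Iteration 2:
  f(0.130000) = 4.324597
  f(-0.061219) = 3.801121
  x_3 = -0.061219 - 3.801121×(-0.061219 - 0.130000)/(3.801121 - 4.324597)
       = -1.449723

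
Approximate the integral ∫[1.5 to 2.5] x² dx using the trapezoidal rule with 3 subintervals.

f(x) = x²
a = 1.5, b = 2.5, n = 3
h = (b - a)/n = 0.333333

Trapezoidal rule: (h/2)[f(x₀) + 2f(x₁) + 2f(x₂) + ... + f(xₙ)]

x_0 = 1.5000, f(x_0) = 2.250000, coefficient = 1
x_1 = 1.8333, f(x_1) = 3.361111, coefficient = 2
x_2 = 2.1667, f(x_2) = 4.694444, coefficient = 2
x_3 = 2.5000, f(x_3) = 6.250000, coefficient = 1

I ≈ (0.333333/2) × 24.611111 = 4.101852
Exact value: 4.083333
Error: 0.018519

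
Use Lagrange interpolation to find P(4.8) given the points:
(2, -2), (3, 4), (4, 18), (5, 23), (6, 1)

Lagrange interpolation formula:
P(x) = Σ yᵢ × Lᵢ(x)
where Lᵢ(x) = Π_{j≠i} (x - xⱼ)/(xᵢ - xⱼ)

L_0(4.8) = (4.8 - 3)/(2 - 3) × (4.8 - 4)/(2 - 4) × (4.8 - 5)/(2 - 5) × (4.8 - 6)/(2 - 6) = 0.014400
L_1(4.8) = (4.8 - 2)/(3 - 2) × (4.8 - 4)/(3 - 4) × (4.8 - 5)/(3 - 5) × (4.8 - 6)/(3 - 6) = -0.089600
L_2(4.8) = (4.8 - 2)/(4 - 2) × (4.8 - 3)/(4 - 3) × (4.8 - 5)/(4 - 5) × (4.8 - 6)/(4 - 6) = 0.302400
L_3(4.8) = (4.8 - 2)/(5 - 2) × (4.8 - 3)/(5 - 3) × (4.8 - 4)/(5 - 4) × (4.8 - 6)/(5 - 6) = 0.806400
L_4(4.8) = (4.8 - 2)/(6 - 2) × (4.8 - 3)/(6 - 3) × (4.8 - 4)/(6 - 4) × (4.8 - 5)/(6 - 5) = -0.033600

P(4.8) = (-2)×L_0(4.8) + 4×L_1(4.8) + 18×L_2(4.8) + 23×L_3(4.8) + 1×L_4(4.8)
P(4.8) = 23.569600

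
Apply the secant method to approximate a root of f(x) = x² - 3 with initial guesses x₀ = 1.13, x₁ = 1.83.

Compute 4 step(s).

f(x) = x² - 3
x₀ = 1.13, x₁ = 1.83

Secant formula: x_{n+1} = x_n - f(x_n)(x_n - x_{n-1})/(f(x_n) - f(x_{n-1}))

Iteration 1:
  f(1.130000) = -1.723100
  f(1.830000) = 0.348900
  x_2 = 1.830000 - 0.348900×(1.830000 - 1.130000)/(0.348900 - (-1.723100))
       = 1.712128
Iteration 2:
  f(1.830000) = 0.348900
  f(1.712128) = -0.068616
  x_3 = 1.712128 - (-0.068616)×(1.712128 - 1.830000)/(-0.068616 - 0.348900)
       = 1.731500
Iteration 3:
  f(1.712128) = -0.068616
  f(1.731500) = -0.001908
  x_4 = 1.731500 - (-0.001908)×(1.731500 - 1.712128)/(-0.001908 - (-0.068616))
       = 1.732054
Iteration 4:
  f(1.731500) = -0.001908
  f(1.732054) = 0.000011
  x_5 = 1.732054 - 0.000011×(1.732054 - 1.731500)/(0.000011 - (-0.001908))
       = 1.732051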